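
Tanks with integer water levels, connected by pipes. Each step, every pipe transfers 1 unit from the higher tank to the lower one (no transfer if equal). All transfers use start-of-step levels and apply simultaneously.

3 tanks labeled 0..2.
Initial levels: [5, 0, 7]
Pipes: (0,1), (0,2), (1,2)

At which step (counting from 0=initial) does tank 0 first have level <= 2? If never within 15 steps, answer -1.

Answer: -1

Derivation:
Step 1: flows [0->1,2->0,2->1] -> levels [5 2 5]
Step 2: flows [0->1,0=2,2->1] -> levels [4 4 4]
Step 3: flows [0=1,0=2,1=2] -> levels [4 4 4]
  -> stable; tank 0 stays at 4 > 2
Tank 0 never reaches <=2 within 15 steps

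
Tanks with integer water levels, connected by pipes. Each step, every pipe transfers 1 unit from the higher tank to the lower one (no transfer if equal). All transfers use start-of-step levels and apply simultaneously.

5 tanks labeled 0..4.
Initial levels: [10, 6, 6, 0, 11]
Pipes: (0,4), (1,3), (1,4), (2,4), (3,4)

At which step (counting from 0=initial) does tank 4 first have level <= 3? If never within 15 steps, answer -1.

Step 1: flows [4->0,1->3,4->1,4->2,4->3] -> levels [11 6 7 2 7]
Step 2: flows [0->4,1->3,4->1,2=4,4->3] -> levels [10 6 7 4 6]
Step 3: flows [0->4,1->3,1=4,2->4,4->3] -> levels [9 5 6 6 7]
Step 4: flows [0->4,3->1,4->1,4->2,4->3] -> levels [8 7 7 6 5]
Step 5: flows [0->4,1->3,1->4,2->4,3->4] -> levels [7 5 6 6 9]
Step 6: flows [4->0,3->1,4->1,4->2,4->3] -> levels [8 7 7 6 5]
  -> period-2 cycle (repeats step 4); tank 4 never drops to <=3
Tank 4 never reaches <=3 within 15 steps

Answer: -1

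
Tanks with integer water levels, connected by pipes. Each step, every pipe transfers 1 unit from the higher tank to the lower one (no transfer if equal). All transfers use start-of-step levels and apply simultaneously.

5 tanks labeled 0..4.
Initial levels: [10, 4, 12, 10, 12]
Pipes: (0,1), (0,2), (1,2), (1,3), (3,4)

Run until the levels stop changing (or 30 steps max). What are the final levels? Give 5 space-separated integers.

Step 1: flows [0->1,2->0,2->1,3->1,4->3] -> levels [10 7 10 10 11]
Step 2: flows [0->1,0=2,2->1,3->1,4->3] -> levels [9 10 9 10 10]
Step 3: flows [1->0,0=2,1->2,1=3,3=4] -> levels [10 8 10 10 10]
Step 4: flows [0->1,0=2,2->1,3->1,3=4] -> levels [9 11 9 9 10]
Step 5: flows [1->0,0=2,1->2,1->3,4->3] -> levels [10 8 10 11 9]
Step 6: flows [0->1,0=2,2->1,3->1,3->4] -> levels [9 11 9 9 10]
  -> period-2 cycle: step 6 state = step 4 state; never stabilizes
  -> state at step 30: (30-4) mod 2 = 0, same as step 4 -> [9 11 9 9 10]

Answer: 9 11 9 9 10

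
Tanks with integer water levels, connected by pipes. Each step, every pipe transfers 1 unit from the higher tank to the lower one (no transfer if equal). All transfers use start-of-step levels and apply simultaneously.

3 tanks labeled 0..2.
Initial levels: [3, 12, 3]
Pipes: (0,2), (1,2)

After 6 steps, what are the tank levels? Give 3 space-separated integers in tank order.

Step 1: flows [0=2,1->2] -> levels [3 11 4]
Step 2: flows [2->0,1->2] -> levels [4 10 4]
Step 3: flows [0=2,1->2] -> levels [4 9 5]
Step 4: flows [2->0,1->2] -> levels [5 8 5]
Step 5: flows [0=2,1->2] -> levels [5 7 6]
Step 6: flows [2->0,1->2] -> levels [6 6 6]

Answer: 6 6 6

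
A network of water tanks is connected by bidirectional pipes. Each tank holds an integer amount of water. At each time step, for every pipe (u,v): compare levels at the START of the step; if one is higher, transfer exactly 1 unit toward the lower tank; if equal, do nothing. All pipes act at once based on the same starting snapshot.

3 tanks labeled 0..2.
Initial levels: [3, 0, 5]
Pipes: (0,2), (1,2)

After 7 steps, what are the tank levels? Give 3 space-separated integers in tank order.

Step 1: flows [2->0,2->1] -> levels [4 1 3]
Step 2: flows [0->2,2->1] -> levels [3 2 3]
Step 3: flows [0=2,2->1] -> levels [3 3 2]
Step 4: flows [0->2,1->2] -> levels [2 2 4]
Step 5: flows [2->0,2->1] -> levels [3 3 2]
  -> period-2 cycle: step 5 state = step 3 state
  -> state at step 7: (7-3) mod 2 = 0, same as step 3 -> [3 3 2]

Answer: 3 3 2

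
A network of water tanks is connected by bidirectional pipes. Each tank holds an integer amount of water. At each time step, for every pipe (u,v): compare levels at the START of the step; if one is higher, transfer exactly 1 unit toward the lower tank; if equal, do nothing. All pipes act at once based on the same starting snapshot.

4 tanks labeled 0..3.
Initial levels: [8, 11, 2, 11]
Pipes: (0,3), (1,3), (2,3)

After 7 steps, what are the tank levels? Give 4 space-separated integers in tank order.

Answer: 8 8 7 9

Derivation:
Step 1: flows [3->0,1=3,3->2] -> levels [9 11 3 9]
Step 2: flows [0=3,1->3,3->2] -> levels [9 10 4 9]
Step 3: flows [0=3,1->3,3->2] -> levels [9 9 5 9]
Step 4: flows [0=3,1=3,3->2] -> levels [9 9 6 8]
Step 5: flows [0->3,1->3,3->2] -> levels [8 8 7 9]
Step 6: flows [3->0,3->1,3->2] -> levels [9 9 8 6]
Step 7: flows [0->3,1->3,2->3] -> levels [8 8 7 9]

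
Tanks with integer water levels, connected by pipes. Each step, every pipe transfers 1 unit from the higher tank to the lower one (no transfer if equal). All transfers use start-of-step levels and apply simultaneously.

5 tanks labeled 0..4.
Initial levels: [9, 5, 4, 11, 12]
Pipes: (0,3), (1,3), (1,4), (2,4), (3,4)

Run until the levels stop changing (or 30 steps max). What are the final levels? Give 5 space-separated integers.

Step 1: flows [3->0,3->1,4->1,4->2,4->3] -> levels [10 7 5 10 9]
Step 2: flows [0=3,3->1,4->1,4->2,3->4] -> levels [10 9 6 8 8]
Step 3: flows [0->3,1->3,1->4,4->2,3=4] -> levels [9 7 7 10 8]
Step 4: flows [3->0,3->1,4->1,4->2,3->4] -> levels [10 9 8 7 7]
Step 5: flows [0->3,1->3,1->4,2->4,3=4] -> levels [9 7 7 9 9]
Step 6: flows [0=3,3->1,4->1,4->2,3=4] -> levels [9 9 8 8 7]
Step 7: flows [0->3,1->3,1->4,2->4,3->4] -> levels [8 7 7 9 10]
Step 8: flows [3->0,3->1,4->1,4->2,4->3] -> levels [9 9 8 8 7]
  -> period-2 cycle: step 8 state = step 6 state; never stabilizes
  -> state at step 30: (30-6) mod 2 = 0, same as step 6 -> [9 9 8 8 7]

Answer: 9 9 8 8 7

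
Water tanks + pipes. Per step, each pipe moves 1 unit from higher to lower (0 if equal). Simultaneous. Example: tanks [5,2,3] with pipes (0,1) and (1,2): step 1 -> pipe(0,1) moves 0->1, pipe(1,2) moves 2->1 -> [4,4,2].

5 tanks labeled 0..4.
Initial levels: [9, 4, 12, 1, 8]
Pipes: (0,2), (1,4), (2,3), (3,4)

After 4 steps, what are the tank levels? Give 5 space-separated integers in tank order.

Answer: 9 6 8 7 4

Derivation:
Step 1: flows [2->0,4->1,2->3,4->3] -> levels [10 5 10 3 6]
Step 2: flows [0=2,4->1,2->3,4->3] -> levels [10 6 9 5 4]
Step 3: flows [0->2,1->4,2->3,3->4] -> levels [9 5 9 5 6]
Step 4: flows [0=2,4->1,2->3,4->3] -> levels [9 6 8 7 4]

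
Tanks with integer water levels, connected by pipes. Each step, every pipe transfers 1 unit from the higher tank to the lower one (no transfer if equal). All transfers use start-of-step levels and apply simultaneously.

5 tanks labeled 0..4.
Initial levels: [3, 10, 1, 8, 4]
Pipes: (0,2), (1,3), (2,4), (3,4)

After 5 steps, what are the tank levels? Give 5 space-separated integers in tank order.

Answer: 3 7 5 6 5

Derivation:
Step 1: flows [0->2,1->3,4->2,3->4] -> levels [2 9 3 8 4]
Step 2: flows [2->0,1->3,4->2,3->4] -> levels [3 8 3 8 4]
Step 3: flows [0=2,1=3,4->2,3->4] -> levels [3 8 4 7 4]
Step 4: flows [2->0,1->3,2=4,3->4] -> levels [4 7 3 7 5]
Step 5: flows [0->2,1=3,4->2,3->4] -> levels [3 7 5 6 5]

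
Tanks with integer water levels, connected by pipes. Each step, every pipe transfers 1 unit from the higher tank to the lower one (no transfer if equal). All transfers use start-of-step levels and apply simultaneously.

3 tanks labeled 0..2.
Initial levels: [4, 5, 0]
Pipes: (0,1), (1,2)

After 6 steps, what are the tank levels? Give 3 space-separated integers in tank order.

Step 1: flows [1->0,1->2] -> levels [5 3 1]
Step 2: flows [0->1,1->2] -> levels [4 3 2]
Step 3: flows [0->1,1->2] -> levels [3 3 3]
Step 4: flows [0=1,1=2] -> levels [3 3 3]
  -> stable; steps 5..6 unchanged -> [3 3 3]

Answer: 3 3 3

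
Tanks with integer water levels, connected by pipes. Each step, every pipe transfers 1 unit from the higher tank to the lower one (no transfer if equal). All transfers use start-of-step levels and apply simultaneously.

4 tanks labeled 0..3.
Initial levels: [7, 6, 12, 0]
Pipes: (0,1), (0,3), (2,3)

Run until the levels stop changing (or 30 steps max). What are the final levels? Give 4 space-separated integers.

Answer: 7 5 7 6

Derivation:
Step 1: flows [0->1,0->3,2->3] -> levels [5 7 11 2]
Step 2: flows [1->0,0->3,2->3] -> levels [5 6 10 4]
Step 3: flows [1->0,0->3,2->3] -> levels [5 5 9 6]
Step 4: flows [0=1,3->0,2->3] -> levels [6 5 8 6]
Step 5: flows [0->1,0=3,2->3] -> levels [5 6 7 7]
Step 6: flows [1->0,3->0,2=3] -> levels [7 5 7 6]
Step 7: flows [0->1,0->3,2->3] -> levels [5 6 6 8]
Step 8: flows [1->0,3->0,3->2] -> levels [7 5 7 6]
  -> period-2 cycle: step 8 state = step 6 state; never stabilizes
  -> state at step 30: (30-6) mod 2 = 0, same as step 6 -> [7 5 7 6]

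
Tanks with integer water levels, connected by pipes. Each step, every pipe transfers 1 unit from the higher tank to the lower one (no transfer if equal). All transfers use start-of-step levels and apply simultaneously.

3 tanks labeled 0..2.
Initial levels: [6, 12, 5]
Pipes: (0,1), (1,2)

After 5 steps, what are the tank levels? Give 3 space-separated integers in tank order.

Step 1: flows [1->0,1->2] -> levels [7 10 6]
Step 2: flows [1->0,1->2] -> levels [8 8 7]
Step 3: flows [0=1,1->2] -> levels [8 7 8]
Step 4: flows [0->1,2->1] -> levels [7 9 7]
Step 5: flows [1->0,1->2] -> levels [8 7 8]

Answer: 8 7 8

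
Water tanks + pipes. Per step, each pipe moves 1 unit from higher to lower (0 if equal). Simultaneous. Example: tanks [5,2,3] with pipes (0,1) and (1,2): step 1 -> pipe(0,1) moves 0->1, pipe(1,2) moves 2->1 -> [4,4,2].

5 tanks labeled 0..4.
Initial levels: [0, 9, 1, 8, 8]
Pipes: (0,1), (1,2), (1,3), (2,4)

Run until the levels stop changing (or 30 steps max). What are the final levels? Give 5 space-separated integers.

Step 1: flows [1->0,1->2,1->3,4->2] -> levels [1 6 3 9 7]
Step 2: flows [1->0,1->2,3->1,4->2] -> levels [2 5 5 8 6]
Step 3: flows [1->0,1=2,3->1,4->2] -> levels [3 5 6 7 5]
Step 4: flows [1->0,2->1,3->1,2->4] -> levels [4 6 4 6 6]
Step 5: flows [1->0,1->2,1=3,4->2] -> levels [5 4 6 6 5]
Step 6: flows [0->1,2->1,3->1,2->4] -> levels [4 7 4 5 6]
Step 7: flows [1->0,1->2,1->3,4->2] -> levels [5 4 6 6 5]
  -> period-2 cycle: step 7 state = step 5 state; never stabilizes
  -> state at step 30: (30-5) mod 2 = 1, same as step 6 -> [4 7 4 5 6]

Answer: 4 7 4 5 6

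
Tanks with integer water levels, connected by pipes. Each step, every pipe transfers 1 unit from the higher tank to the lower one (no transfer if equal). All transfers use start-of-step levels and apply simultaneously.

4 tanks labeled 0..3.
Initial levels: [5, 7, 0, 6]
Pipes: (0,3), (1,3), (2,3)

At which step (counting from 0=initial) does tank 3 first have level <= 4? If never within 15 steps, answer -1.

Answer: 3

Derivation:
Step 1: flows [3->0,1->3,3->2] -> levels [6 6 1 5]
Step 2: flows [0->3,1->3,3->2] -> levels [5 5 2 6]
Step 3: flows [3->0,3->1,3->2] -> levels [6 6 3 3]
Tank 3 first reaches <=4 at step 3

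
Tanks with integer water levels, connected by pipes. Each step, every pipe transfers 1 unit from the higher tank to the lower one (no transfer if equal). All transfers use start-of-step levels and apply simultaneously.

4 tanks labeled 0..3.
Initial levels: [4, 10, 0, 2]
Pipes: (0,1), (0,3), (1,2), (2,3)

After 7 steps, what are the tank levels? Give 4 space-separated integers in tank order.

Answer: 4 4 4 4

Derivation:
Step 1: flows [1->0,0->3,1->2,3->2] -> levels [4 8 2 2]
Step 2: flows [1->0,0->3,1->2,2=3] -> levels [4 6 3 3]
Step 3: flows [1->0,0->3,1->2,2=3] -> levels [4 4 4 4]
Step 4: flows [0=1,0=3,1=2,2=3] -> levels [4 4 4 4]
  -> stable; steps 5..7 unchanged -> [4 4 4 4]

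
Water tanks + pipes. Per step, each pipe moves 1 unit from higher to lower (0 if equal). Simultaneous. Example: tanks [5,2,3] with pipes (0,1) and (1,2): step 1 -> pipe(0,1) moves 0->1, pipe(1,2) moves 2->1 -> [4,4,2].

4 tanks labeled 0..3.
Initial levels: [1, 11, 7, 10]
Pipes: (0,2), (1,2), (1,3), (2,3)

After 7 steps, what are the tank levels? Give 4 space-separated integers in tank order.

Answer: 8 8 5 8

Derivation:
Step 1: flows [2->0,1->2,1->3,3->2] -> levels [2 9 8 10]
Step 2: flows [2->0,1->2,3->1,3->2] -> levels [3 9 9 8]
Step 3: flows [2->0,1=2,1->3,2->3] -> levels [4 8 7 10]
Step 4: flows [2->0,1->2,3->1,3->2] -> levels [5 8 8 8]
Step 5: flows [2->0,1=2,1=3,2=3] -> levels [6 8 7 8]
Step 6: flows [2->0,1->2,1=3,3->2] -> levels [7 7 8 7]
Step 7: flows [2->0,2->1,1=3,2->3] -> levels [8 8 5 8]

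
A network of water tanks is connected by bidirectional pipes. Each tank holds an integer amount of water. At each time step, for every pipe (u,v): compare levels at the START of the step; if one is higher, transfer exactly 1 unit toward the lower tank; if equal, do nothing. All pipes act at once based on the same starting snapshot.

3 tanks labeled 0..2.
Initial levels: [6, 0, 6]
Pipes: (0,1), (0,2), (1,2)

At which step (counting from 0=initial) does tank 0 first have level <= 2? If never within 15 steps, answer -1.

Step 1: flows [0->1,0=2,2->1] -> levels [5 2 5]
Step 2: flows [0->1,0=2,2->1] -> levels [4 4 4]
Step 3: flows [0=1,0=2,1=2] -> levels [4 4 4]
  -> stable; tank 0 stays at 4 > 2
Tank 0 never reaches <=2 within 15 steps

Answer: -1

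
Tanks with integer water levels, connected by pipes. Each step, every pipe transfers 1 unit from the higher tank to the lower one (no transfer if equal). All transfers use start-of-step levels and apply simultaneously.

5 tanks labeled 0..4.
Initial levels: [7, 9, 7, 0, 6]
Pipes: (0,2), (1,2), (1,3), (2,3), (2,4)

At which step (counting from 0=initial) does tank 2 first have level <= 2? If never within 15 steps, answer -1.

Answer: -1

Derivation:
Step 1: flows [0=2,1->2,1->3,2->3,2->4] -> levels [7 7 6 2 7]
Step 2: flows [0->2,1->2,1->3,2->3,4->2] -> levels [6 5 8 4 6]
Step 3: flows [2->0,2->1,1->3,2->3,2->4] -> levels [7 5 4 6 7]
Step 4: flows [0->2,1->2,3->1,3->2,4->2] -> levels [6 5 8 4 6]
  -> period-2 cycle (repeats step 2); tank 2 never drops to <=2
Tank 2 never reaches <=2 within 15 steps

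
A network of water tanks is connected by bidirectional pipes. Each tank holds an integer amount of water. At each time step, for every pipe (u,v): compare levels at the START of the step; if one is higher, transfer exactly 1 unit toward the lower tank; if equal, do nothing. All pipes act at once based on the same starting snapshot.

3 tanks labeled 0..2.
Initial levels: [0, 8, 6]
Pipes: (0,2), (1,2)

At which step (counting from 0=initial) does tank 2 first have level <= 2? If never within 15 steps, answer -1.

Answer: -1

Derivation:
Step 1: flows [2->0,1->2] -> levels [1 7 6]
Step 2: flows [2->0,1->2] -> levels [2 6 6]
Step 3: flows [2->0,1=2] -> levels [3 6 5]
Step 4: flows [2->0,1->2] -> levels [4 5 5]
Step 5: flows [2->0,1=2] -> levels [5 5 4]
Step 6: flows [0->2,1->2] -> levels [4 4 6]
Step 7: flows [2->0,2->1] -> levels [5 5 4]
  -> period-2 cycle (repeats step 5); tank 2 never drops to <=2
Tank 2 never reaches <=2 within 15 steps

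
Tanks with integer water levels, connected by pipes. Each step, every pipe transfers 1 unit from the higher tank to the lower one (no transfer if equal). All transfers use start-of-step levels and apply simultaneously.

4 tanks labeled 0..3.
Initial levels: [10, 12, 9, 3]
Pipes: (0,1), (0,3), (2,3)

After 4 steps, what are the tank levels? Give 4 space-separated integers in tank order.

Step 1: flows [1->0,0->3,2->3] -> levels [10 11 8 5]
Step 2: flows [1->0,0->3,2->3] -> levels [10 10 7 7]
Step 3: flows [0=1,0->3,2=3] -> levels [9 10 7 8]
Step 4: flows [1->0,0->3,3->2] -> levels [9 9 8 8]

Answer: 9 9 8 8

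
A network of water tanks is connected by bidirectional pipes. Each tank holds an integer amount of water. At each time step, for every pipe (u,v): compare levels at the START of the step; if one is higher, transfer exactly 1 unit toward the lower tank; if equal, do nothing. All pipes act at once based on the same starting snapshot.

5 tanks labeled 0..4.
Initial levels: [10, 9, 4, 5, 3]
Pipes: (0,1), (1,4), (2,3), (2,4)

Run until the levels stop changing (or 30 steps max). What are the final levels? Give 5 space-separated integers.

Answer: 6 8 7 5 5

Derivation:
Step 1: flows [0->1,1->4,3->2,2->4] -> levels [9 9 4 4 5]
Step 2: flows [0=1,1->4,2=3,4->2] -> levels [9 8 5 4 5]
Step 3: flows [0->1,1->4,2->3,2=4] -> levels [8 8 4 5 6]
Step 4: flows [0=1,1->4,3->2,4->2] -> levels [8 7 6 4 6]
Step 5: flows [0->1,1->4,2->3,2=4] -> levels [7 7 5 5 7]
Step 6: flows [0=1,1=4,2=3,4->2] -> levels [7 7 6 5 6]
Step 7: flows [0=1,1->4,2->3,2=4] -> levels [7 6 5 6 7]
Step 8: flows [0->1,4->1,3->2,4->2] -> levels [6 8 7 5 5]
Step 9: flows [1->0,1->4,2->3,2->4] -> levels [7 6 5 6 7]
  -> period-2 cycle: step 9 state = step 7 state; never stabilizes
  -> state at step 30: (30-7) mod 2 = 1, same as step 8 -> [6 8 7 5 5]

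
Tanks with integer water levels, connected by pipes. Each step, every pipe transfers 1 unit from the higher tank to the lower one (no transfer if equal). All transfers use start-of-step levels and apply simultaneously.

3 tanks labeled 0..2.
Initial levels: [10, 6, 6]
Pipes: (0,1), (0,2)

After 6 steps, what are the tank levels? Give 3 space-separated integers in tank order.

Answer: 6 8 8

Derivation:
Step 1: flows [0->1,0->2] -> levels [8 7 7]
Step 2: flows [0->1,0->2] -> levels [6 8 8]
Step 3: flows [1->0,2->0] -> levels [8 7 7]
  -> period-2 cycle: step 3 state = step 1 state
  -> state at step 6: (6-1) mod 2 = 1, same as step 2 -> [6 8 8]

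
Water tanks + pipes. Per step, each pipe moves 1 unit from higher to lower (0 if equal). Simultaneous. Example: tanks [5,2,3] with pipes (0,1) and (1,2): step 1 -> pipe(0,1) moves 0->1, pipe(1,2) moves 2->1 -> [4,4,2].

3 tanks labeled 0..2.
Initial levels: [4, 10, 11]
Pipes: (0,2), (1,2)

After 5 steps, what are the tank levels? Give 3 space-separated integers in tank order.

Step 1: flows [2->0,2->1] -> levels [5 11 9]
Step 2: flows [2->0,1->2] -> levels [6 10 9]
Step 3: flows [2->0,1->2] -> levels [7 9 9]
Step 4: flows [2->0,1=2] -> levels [8 9 8]
Step 5: flows [0=2,1->2] -> levels [8 8 9]

Answer: 8 8 9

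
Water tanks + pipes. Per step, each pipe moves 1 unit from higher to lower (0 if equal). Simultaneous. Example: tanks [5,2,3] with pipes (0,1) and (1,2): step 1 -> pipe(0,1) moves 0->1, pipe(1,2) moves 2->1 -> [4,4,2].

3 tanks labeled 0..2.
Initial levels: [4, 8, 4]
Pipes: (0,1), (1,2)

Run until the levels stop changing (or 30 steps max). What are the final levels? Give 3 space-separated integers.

Step 1: flows [1->0,1->2] -> levels [5 6 5]
Step 2: flows [1->0,1->2] -> levels [6 4 6]
Step 3: flows [0->1,2->1] -> levels [5 6 5]
  -> period-2 cycle: step 3 state = step 1 state; never stabilizes
  -> state at step 30: (30-1) mod 2 = 1, same as step 2 -> [6 4 6]

Answer: 6 4 6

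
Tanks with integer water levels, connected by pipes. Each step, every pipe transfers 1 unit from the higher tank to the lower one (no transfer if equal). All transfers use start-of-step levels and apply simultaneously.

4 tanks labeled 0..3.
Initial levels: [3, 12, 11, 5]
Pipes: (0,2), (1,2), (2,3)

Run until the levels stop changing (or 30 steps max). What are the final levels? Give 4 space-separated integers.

Step 1: flows [2->0,1->2,2->3] -> levels [4 11 10 6]
Step 2: flows [2->0,1->2,2->3] -> levels [5 10 9 7]
Step 3: flows [2->0,1->2,2->3] -> levels [6 9 8 8]
Step 4: flows [2->0,1->2,2=3] -> levels [7 8 8 8]
Step 5: flows [2->0,1=2,2=3] -> levels [8 8 7 8]
Step 6: flows [0->2,1->2,3->2] -> levels [7 7 10 7]
Step 7: flows [2->0,2->1,2->3] -> levels [8 8 7 8]
  -> period-2 cycle: step 7 state = step 5 state; never stabilizes
  -> state at step 30: (30-5) mod 2 = 1, same as step 6 -> [7 7 10 7]

Answer: 7 7 10 7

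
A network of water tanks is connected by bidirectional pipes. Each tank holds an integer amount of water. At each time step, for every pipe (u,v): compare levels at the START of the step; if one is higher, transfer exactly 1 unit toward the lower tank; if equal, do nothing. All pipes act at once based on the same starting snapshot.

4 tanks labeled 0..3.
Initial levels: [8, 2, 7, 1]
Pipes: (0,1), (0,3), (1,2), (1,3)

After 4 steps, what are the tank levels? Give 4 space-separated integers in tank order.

Step 1: flows [0->1,0->3,2->1,1->3] -> levels [6 3 6 3]
Step 2: flows [0->1,0->3,2->1,1=3] -> levels [4 5 5 4]
Step 3: flows [1->0,0=3,1=2,1->3] -> levels [5 3 5 5]
Step 4: flows [0->1,0=3,2->1,3->1] -> levels [4 6 4 4]

Answer: 4 6 4 4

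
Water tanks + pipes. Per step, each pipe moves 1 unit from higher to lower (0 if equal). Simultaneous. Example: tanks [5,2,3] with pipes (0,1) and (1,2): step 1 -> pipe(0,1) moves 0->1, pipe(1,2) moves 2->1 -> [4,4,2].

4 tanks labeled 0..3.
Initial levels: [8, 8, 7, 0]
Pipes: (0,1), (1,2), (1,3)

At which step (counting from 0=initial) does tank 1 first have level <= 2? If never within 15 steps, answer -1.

Answer: -1

Derivation:
Step 1: flows [0=1,1->2,1->3] -> levels [8 6 8 1]
Step 2: flows [0->1,2->1,1->3] -> levels [7 7 7 2]
Step 3: flows [0=1,1=2,1->3] -> levels [7 6 7 3]
Step 4: flows [0->1,2->1,1->3] -> levels [6 7 6 4]
Step 5: flows [1->0,1->2,1->3] -> levels [7 4 7 5]
Step 6: flows [0->1,2->1,3->1] -> levels [6 7 6 4]
  -> period-2 cycle (repeats step 4); tank 1 never drops to <=2
Tank 1 never reaches <=2 within 15 steps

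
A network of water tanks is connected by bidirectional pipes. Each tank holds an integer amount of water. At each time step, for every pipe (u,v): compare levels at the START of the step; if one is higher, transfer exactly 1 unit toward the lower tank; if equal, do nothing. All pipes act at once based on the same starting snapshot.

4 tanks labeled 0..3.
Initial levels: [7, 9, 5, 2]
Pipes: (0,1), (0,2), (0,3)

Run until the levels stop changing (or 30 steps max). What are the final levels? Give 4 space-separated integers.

Step 1: flows [1->0,0->2,0->3] -> levels [6 8 6 3]
Step 2: flows [1->0,0=2,0->3] -> levels [6 7 6 4]
Step 3: flows [1->0,0=2,0->3] -> levels [6 6 6 5]
Step 4: flows [0=1,0=2,0->3] -> levels [5 6 6 6]
Step 5: flows [1->0,2->0,3->0] -> levels [8 5 5 5]
Step 6: flows [0->1,0->2,0->3] -> levels [5 6 6 6]
  -> period-2 cycle: step 6 state = step 4 state; never stabilizes
  -> state at step 30: (30-4) mod 2 = 0, same as step 4 -> [5 6 6 6]

Answer: 5 6 6 6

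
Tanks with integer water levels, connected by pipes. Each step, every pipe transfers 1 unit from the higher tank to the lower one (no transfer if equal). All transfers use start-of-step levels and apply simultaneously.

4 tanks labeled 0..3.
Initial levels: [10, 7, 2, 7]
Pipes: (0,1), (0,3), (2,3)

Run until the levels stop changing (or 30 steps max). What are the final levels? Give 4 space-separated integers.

Answer: 6 7 6 7

Derivation:
Step 1: flows [0->1,0->3,3->2] -> levels [8 8 3 7]
Step 2: flows [0=1,0->3,3->2] -> levels [7 8 4 7]
Step 3: flows [1->0,0=3,3->2] -> levels [8 7 5 6]
Step 4: flows [0->1,0->3,3->2] -> levels [6 8 6 6]
Step 5: flows [1->0,0=3,2=3] -> levels [7 7 6 6]
Step 6: flows [0=1,0->3,2=3] -> levels [6 7 6 7]
Step 7: flows [1->0,3->0,3->2] -> levels [8 6 7 5]
Step 8: flows [0->1,0->3,2->3] -> levels [6 7 6 7]
  -> period-2 cycle: step 8 state = step 6 state; never stabilizes
  -> state at step 30: (30-6) mod 2 = 0, same as step 6 -> [6 7 6 7]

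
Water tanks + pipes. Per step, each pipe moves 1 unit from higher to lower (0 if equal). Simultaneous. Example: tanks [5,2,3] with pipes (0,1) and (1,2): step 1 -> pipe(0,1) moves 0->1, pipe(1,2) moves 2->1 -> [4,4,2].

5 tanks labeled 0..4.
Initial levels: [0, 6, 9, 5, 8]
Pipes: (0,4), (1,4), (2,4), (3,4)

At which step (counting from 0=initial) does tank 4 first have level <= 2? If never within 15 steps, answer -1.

Step 1: flows [4->0,4->1,2->4,4->3] -> levels [1 7 8 6 6]
Step 2: flows [4->0,1->4,2->4,3=4] -> levels [2 6 7 6 7]
Step 3: flows [4->0,4->1,2=4,4->3] -> levels [3 7 7 7 4]
Step 4: flows [4->0,1->4,2->4,3->4] -> levels [4 6 6 6 6]
Step 5: flows [4->0,1=4,2=4,3=4] -> levels [5 6 6 6 5]
Step 6: flows [0=4,1->4,2->4,3->4] -> levels [5 5 5 5 8]
Step 7: flows [4->0,4->1,4->2,4->3] -> levels [6 6 6 6 4]
Step 8: flows [0->4,1->4,2->4,3->4] -> levels [5 5 5 5 8]
  -> period-2 cycle (repeats step 6); tank 4 never drops to <=2
Tank 4 never reaches <=2 within 15 steps

Answer: -1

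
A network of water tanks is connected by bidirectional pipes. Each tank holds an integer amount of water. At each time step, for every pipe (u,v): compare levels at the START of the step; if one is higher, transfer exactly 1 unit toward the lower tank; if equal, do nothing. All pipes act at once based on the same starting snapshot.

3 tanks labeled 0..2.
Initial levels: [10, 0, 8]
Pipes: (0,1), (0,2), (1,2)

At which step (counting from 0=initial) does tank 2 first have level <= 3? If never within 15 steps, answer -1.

Answer: -1

Derivation:
Step 1: flows [0->1,0->2,2->1] -> levels [8 2 8]
Step 2: flows [0->1,0=2,2->1] -> levels [7 4 7]
Step 3: flows [0->1,0=2,2->1] -> levels [6 6 6]
Step 4: flows [0=1,0=2,1=2] -> levels [6 6 6]
  -> stable; tank 2 stays at 6 > 3
Tank 2 never reaches <=3 within 15 steps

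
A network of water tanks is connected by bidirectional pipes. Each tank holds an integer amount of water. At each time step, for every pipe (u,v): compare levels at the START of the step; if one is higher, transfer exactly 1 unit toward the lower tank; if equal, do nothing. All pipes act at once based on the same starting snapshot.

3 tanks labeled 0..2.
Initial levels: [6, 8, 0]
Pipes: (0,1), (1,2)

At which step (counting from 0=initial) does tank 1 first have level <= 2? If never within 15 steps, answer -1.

Answer: -1

Derivation:
Step 1: flows [1->0,1->2] -> levels [7 6 1]
Step 2: flows [0->1,1->2] -> levels [6 6 2]
Step 3: flows [0=1,1->2] -> levels [6 5 3]
Step 4: flows [0->1,1->2] -> levels [5 5 4]
Step 5: flows [0=1,1->2] -> levels [5 4 5]
Step 6: flows [0->1,2->1] -> levels [4 6 4]
Step 7: flows [1->0,1->2] -> levels [5 4 5]
  -> period-2 cycle (repeats step 5); tank 1 never drops to <=2
Tank 1 never reaches <=2 within 15 steps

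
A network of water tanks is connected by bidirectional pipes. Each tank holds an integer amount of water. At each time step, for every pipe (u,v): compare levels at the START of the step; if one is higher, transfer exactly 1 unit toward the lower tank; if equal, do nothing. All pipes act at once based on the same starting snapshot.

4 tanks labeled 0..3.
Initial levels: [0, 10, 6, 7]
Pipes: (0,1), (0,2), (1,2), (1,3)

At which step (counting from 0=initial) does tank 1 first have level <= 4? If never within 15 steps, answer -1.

Step 1: flows [1->0,2->0,1->2,1->3] -> levels [2 7 6 8]
Step 2: flows [1->0,2->0,1->2,3->1] -> levels [4 6 6 7]
Step 3: flows [1->0,2->0,1=2,3->1] -> levels [6 6 5 6]
Step 4: flows [0=1,0->2,1->2,1=3] -> levels [5 5 7 6]
Step 5: flows [0=1,2->0,2->1,3->1] -> levels [6 7 5 5]
Step 6: flows [1->0,0->2,1->2,1->3] -> levels [6 4 7 6]
Tank 1 first reaches <=4 at step 6

Answer: 6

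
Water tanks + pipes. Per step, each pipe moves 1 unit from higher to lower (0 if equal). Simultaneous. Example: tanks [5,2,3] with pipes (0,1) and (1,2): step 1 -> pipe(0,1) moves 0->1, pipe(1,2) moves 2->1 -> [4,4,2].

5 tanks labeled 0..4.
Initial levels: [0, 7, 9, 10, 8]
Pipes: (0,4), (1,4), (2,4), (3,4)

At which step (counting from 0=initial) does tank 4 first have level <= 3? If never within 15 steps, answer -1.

Answer: -1

Derivation:
Step 1: flows [4->0,4->1,2->4,3->4] -> levels [1 8 8 9 8]
Step 2: flows [4->0,1=4,2=4,3->4] -> levels [2 8 8 8 8]
Step 3: flows [4->0,1=4,2=4,3=4] -> levels [3 8 8 8 7]
Step 4: flows [4->0,1->4,2->4,3->4] -> levels [4 7 7 7 9]
Step 5: flows [4->0,4->1,4->2,4->3] -> levels [5 8 8 8 5]
Step 6: flows [0=4,1->4,2->4,3->4] -> levels [5 7 7 7 8]
Step 7: flows [4->0,4->1,4->2,4->3] -> levels [6 8 8 8 4]
Step 8: flows [0->4,1->4,2->4,3->4] -> levels [5 7 7 7 8]
  -> period-2 cycle (repeats step 6); tank 4 never drops to <=3
Tank 4 never reaches <=3 within 15 steps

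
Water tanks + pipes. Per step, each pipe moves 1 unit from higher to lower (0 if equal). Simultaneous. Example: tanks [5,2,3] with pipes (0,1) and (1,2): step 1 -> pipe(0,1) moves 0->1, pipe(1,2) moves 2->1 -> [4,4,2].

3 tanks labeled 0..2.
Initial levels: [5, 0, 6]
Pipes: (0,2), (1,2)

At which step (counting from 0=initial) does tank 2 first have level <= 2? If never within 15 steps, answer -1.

Answer: -1

Derivation:
Step 1: flows [2->0,2->1] -> levels [6 1 4]
Step 2: flows [0->2,2->1] -> levels [5 2 4]
Step 3: flows [0->2,2->1] -> levels [4 3 4]
Step 4: flows [0=2,2->1] -> levels [4 4 3]
Step 5: flows [0->2,1->2] -> levels [3 3 5]
Step 6: flows [2->0,2->1] -> levels [4 4 3]
  -> period-2 cycle (repeats step 4); tank 2 never drops to <=2
Tank 2 never reaches <=2 within 15 steps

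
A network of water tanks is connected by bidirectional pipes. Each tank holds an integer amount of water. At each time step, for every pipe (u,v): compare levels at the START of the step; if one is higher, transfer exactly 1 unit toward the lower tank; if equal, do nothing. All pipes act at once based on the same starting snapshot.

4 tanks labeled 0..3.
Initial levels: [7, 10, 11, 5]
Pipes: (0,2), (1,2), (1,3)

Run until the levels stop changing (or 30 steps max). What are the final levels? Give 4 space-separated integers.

Answer: 8 7 9 9

Derivation:
Step 1: flows [2->0,2->1,1->3] -> levels [8 10 9 6]
Step 2: flows [2->0,1->2,1->3] -> levels [9 8 9 7]
Step 3: flows [0=2,2->1,1->3] -> levels [9 8 8 8]
Step 4: flows [0->2,1=2,1=3] -> levels [8 8 9 8]
Step 5: flows [2->0,2->1,1=3] -> levels [9 9 7 8]
Step 6: flows [0->2,1->2,1->3] -> levels [8 7 9 9]
Step 7: flows [2->0,2->1,3->1] -> levels [9 9 7 8]
  -> period-2 cycle: step 7 state = step 5 state; never stabilizes
  -> state at step 30: (30-5) mod 2 = 1, same as step 6 -> [8 7 9 9]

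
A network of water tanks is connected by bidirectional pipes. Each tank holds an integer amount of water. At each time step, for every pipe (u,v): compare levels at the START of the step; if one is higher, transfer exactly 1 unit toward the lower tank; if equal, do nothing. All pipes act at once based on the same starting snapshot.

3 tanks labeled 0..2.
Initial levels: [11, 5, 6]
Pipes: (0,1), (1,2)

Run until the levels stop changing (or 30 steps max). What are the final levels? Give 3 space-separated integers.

Step 1: flows [0->1,2->1] -> levels [10 7 5]
Step 2: flows [0->1,1->2] -> levels [9 7 6]
Step 3: flows [0->1,1->2] -> levels [8 7 7]
Step 4: flows [0->1,1=2] -> levels [7 8 7]
Step 5: flows [1->0,1->2] -> levels [8 6 8]
Step 6: flows [0->1,2->1] -> levels [7 8 7]
  -> period-2 cycle: step 6 state = step 4 state; never stabilizes
  -> state at step 30: (30-4) mod 2 = 0, same as step 4 -> [7 8 7]

Answer: 7 8 7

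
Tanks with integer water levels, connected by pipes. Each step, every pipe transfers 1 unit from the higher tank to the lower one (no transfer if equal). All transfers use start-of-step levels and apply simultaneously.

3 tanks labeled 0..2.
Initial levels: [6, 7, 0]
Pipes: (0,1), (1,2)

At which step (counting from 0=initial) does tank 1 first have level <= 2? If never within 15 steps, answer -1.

Answer: -1

Derivation:
Step 1: flows [1->0,1->2] -> levels [7 5 1]
Step 2: flows [0->1,1->2] -> levels [6 5 2]
Step 3: flows [0->1,1->2] -> levels [5 5 3]
Step 4: flows [0=1,1->2] -> levels [5 4 4]
Step 5: flows [0->1,1=2] -> levels [4 5 4]
Step 6: flows [1->0,1->2] -> levels [5 3 5]
Step 7: flows [0->1,2->1] -> levels [4 5 4]
  -> period-2 cycle (repeats step 5); tank 1 never drops to <=2
Tank 1 never reaches <=2 within 15 steps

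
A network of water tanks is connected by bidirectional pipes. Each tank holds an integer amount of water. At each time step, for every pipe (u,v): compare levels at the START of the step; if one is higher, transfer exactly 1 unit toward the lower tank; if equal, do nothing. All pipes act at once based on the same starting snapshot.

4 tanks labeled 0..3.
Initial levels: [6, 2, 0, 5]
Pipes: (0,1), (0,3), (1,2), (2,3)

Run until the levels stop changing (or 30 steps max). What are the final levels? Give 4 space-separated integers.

Step 1: flows [0->1,0->3,1->2,3->2] -> levels [4 2 2 5]
Step 2: flows [0->1,3->0,1=2,3->2] -> levels [4 3 3 3]
Step 3: flows [0->1,0->3,1=2,2=3] -> levels [2 4 3 4]
Step 4: flows [1->0,3->0,1->2,3->2] -> levels [4 2 5 2]
Step 5: flows [0->1,0->3,2->1,2->3] -> levels [2 4 3 4]
  -> period-2 cycle: step 5 state = step 3 state; never stabilizes
  -> state at step 30: (30-3) mod 2 = 1, same as step 4 -> [4 2 5 2]

Answer: 4 2 5 2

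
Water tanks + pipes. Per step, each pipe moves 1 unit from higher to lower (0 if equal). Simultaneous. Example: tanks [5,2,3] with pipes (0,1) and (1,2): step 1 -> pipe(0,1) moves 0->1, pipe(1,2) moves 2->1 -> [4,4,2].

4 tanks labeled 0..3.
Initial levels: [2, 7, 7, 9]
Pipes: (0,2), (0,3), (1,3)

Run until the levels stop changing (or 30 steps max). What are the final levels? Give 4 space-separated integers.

Answer: 5 6 7 7

Derivation:
Step 1: flows [2->0,3->0,3->1] -> levels [4 8 6 7]
Step 2: flows [2->0,3->0,1->3] -> levels [6 7 5 7]
Step 3: flows [0->2,3->0,1=3] -> levels [6 7 6 6]
Step 4: flows [0=2,0=3,1->3] -> levels [6 6 6 7]
Step 5: flows [0=2,3->0,3->1] -> levels [7 7 6 5]
Step 6: flows [0->2,0->3,1->3] -> levels [5 6 7 7]
Step 7: flows [2->0,3->0,3->1] -> levels [7 7 6 5]
  -> period-2 cycle: step 7 state = step 5 state; never stabilizes
  -> state at step 30: (30-5) mod 2 = 1, same as step 6 -> [5 6 7 7]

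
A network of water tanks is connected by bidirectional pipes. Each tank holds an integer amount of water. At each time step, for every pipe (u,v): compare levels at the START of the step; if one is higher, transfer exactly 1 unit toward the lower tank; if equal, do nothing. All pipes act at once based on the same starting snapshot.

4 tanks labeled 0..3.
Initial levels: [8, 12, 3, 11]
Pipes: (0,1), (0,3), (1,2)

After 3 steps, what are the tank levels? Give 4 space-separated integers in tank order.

Step 1: flows [1->0,3->0,1->2] -> levels [10 10 4 10]
Step 2: flows [0=1,0=3,1->2] -> levels [10 9 5 10]
Step 3: flows [0->1,0=3,1->2] -> levels [9 9 6 10]

Answer: 9 9 6 10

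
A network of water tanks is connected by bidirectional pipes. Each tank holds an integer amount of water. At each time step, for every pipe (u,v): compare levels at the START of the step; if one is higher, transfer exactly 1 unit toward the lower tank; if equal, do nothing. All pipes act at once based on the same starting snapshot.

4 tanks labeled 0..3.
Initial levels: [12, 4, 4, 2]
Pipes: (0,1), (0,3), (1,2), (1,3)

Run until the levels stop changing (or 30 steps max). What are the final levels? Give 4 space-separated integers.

Step 1: flows [0->1,0->3,1=2,1->3] -> levels [10 4 4 4]
Step 2: flows [0->1,0->3,1=2,1=3] -> levels [8 5 4 5]
Step 3: flows [0->1,0->3,1->2,1=3] -> levels [6 5 5 6]
Step 4: flows [0->1,0=3,1=2,3->1] -> levels [5 7 5 5]
Step 5: flows [1->0,0=3,1->2,1->3] -> levels [6 4 6 6]
Step 6: flows [0->1,0=3,2->1,3->1] -> levels [5 7 5 5]
  -> period-2 cycle: step 6 state = step 4 state; never stabilizes
  -> state at step 30: (30-4) mod 2 = 0, same as step 4 -> [5 7 5 5]

Answer: 5 7 5 5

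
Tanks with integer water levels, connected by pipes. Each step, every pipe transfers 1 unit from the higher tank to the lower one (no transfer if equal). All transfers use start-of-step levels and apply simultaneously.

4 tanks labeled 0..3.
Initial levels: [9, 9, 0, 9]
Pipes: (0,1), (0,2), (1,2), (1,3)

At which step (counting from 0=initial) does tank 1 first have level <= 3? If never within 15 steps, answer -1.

Step 1: flows [0=1,0->2,1->2,1=3] -> levels [8 8 2 9]
Step 2: flows [0=1,0->2,1->2,3->1] -> levels [7 8 4 8]
Step 3: flows [1->0,0->2,1->2,1=3] -> levels [7 6 6 8]
Step 4: flows [0->1,0->2,1=2,3->1] -> levels [5 8 7 7]
Step 5: flows [1->0,2->0,1->2,1->3] -> levels [7 5 7 8]
Step 6: flows [0->1,0=2,2->1,3->1] -> levels [6 8 6 7]
Step 7: flows [1->0,0=2,1->2,1->3] -> levels [7 5 7 8]
  -> period-2 cycle (repeats step 5); tank 1 never drops to <=3
Tank 1 never reaches <=3 within 15 steps

Answer: -1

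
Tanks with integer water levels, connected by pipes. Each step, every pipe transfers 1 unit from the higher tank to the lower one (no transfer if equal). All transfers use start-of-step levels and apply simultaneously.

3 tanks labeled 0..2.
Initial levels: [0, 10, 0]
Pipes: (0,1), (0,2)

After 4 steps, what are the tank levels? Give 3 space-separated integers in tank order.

Step 1: flows [1->0,0=2] -> levels [1 9 0]
Step 2: flows [1->0,0->2] -> levels [1 8 1]
Step 3: flows [1->0,0=2] -> levels [2 7 1]
Step 4: flows [1->0,0->2] -> levels [2 6 2]

Answer: 2 6 2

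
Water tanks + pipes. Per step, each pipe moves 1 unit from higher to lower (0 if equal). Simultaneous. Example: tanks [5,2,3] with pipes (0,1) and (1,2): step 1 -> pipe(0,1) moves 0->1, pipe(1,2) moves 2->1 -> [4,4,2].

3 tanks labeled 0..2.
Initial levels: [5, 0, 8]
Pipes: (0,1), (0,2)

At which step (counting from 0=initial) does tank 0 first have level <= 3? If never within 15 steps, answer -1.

Step 1: flows [0->1,2->0] -> levels [5 1 7]
Step 2: flows [0->1,2->0] -> levels [5 2 6]
Step 3: flows [0->1,2->0] -> levels [5 3 5]
Step 4: flows [0->1,0=2] -> levels [4 4 5]
Step 5: flows [0=1,2->0] -> levels [5 4 4]
Step 6: flows [0->1,0->2] -> levels [3 5 5]
Tank 0 first reaches <=3 at step 6

Answer: 6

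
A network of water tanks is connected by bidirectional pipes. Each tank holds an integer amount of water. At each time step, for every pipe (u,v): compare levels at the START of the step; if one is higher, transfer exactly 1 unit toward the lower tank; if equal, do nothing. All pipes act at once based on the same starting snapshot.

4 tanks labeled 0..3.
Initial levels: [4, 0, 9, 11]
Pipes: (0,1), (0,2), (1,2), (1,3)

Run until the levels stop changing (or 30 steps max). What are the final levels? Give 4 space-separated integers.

Answer: 5 8 5 6

Derivation:
Step 1: flows [0->1,2->0,2->1,3->1] -> levels [4 3 7 10]
Step 2: flows [0->1,2->0,2->1,3->1] -> levels [4 6 5 9]
Step 3: flows [1->0,2->0,1->2,3->1] -> levels [6 5 5 8]
Step 4: flows [0->1,0->2,1=2,3->1] -> levels [4 7 6 7]
Step 5: flows [1->0,2->0,1->2,1=3] -> levels [6 5 6 7]
Step 6: flows [0->1,0=2,2->1,3->1] -> levels [5 8 5 6]
Step 7: flows [1->0,0=2,1->2,1->3] -> levels [6 5 6 7]
  -> period-2 cycle: step 7 state = step 5 state; never stabilizes
  -> state at step 30: (30-5) mod 2 = 1, same as step 6 -> [5 8 5 6]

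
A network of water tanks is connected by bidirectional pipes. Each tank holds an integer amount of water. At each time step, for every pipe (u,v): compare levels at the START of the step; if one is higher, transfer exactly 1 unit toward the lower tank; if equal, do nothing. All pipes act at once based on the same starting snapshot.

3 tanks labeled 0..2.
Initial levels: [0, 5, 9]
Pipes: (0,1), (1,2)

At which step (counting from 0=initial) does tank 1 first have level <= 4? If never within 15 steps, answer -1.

Answer: 5

Derivation:
Step 1: flows [1->0,2->1] -> levels [1 5 8]
Step 2: flows [1->0,2->1] -> levels [2 5 7]
Step 3: flows [1->0,2->1] -> levels [3 5 6]
Step 4: flows [1->0,2->1] -> levels [4 5 5]
Step 5: flows [1->0,1=2] -> levels [5 4 5]
Tank 1 first reaches <=4 at step 5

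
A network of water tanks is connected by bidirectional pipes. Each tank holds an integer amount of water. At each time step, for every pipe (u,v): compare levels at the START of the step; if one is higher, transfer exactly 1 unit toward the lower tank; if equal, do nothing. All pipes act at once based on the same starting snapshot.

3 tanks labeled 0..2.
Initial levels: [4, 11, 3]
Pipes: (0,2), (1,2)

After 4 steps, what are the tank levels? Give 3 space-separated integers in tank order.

Answer: 5 7 6

Derivation:
Step 1: flows [0->2,1->2] -> levels [3 10 5]
Step 2: flows [2->0,1->2] -> levels [4 9 5]
Step 3: flows [2->0,1->2] -> levels [5 8 5]
Step 4: flows [0=2,1->2] -> levels [5 7 6]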